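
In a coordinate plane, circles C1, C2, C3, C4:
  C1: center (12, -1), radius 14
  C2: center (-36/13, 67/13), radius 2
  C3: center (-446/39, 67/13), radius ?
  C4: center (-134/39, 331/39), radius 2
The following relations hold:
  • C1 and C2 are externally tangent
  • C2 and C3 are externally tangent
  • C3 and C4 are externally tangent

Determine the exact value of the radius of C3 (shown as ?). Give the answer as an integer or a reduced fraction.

20/3

1. [ext C2·C3]  r_C3² + 4r_C3 − 640/9 = 0  ⇒  r_C3 = 20/3 (r>0 drops 1)
2. [ext C3·C4]  r_C3² + 4r_C3 − 640/9 = 0  ⇒  r_C3 = 20/3 (r>0 drops 1)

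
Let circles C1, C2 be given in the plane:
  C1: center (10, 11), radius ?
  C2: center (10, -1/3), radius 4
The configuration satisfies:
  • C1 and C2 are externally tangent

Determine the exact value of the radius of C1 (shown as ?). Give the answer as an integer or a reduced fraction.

22/3

1. [ext C1·C2]  r_C1² + 8r_C1 − 1012/9 = 0  ⇒  r_C1 = 22/3 (r>0 drops 1)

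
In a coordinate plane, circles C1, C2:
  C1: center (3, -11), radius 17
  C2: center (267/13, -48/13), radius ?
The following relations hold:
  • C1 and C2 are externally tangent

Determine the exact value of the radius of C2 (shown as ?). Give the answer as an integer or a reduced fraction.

1. [ext C1·C2]  r_C2² + 34r_C2 − 72 = 0  ⇒  r_C2 = 2 (r>0 drops 1)

2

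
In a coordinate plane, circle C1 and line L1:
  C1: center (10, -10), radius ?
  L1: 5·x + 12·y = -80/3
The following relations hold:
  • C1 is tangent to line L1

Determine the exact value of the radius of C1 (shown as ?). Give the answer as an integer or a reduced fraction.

10/3

1. [C1‖L1]  r_C1² − 100/9 = 0  ⇒  r_C1 = 10/3 (r>0 drops 1)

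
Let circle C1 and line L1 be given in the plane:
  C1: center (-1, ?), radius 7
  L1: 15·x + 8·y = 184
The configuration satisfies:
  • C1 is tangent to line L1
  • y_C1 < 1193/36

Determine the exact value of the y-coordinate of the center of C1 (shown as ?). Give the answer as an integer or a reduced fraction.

10

1. [C1‖L1]  y_C1² − (199/4)y_C1 + 795/2 = 0  ⇒  y_C1 = 10 or 159/4
2. given y_C1 < 1193/36: keep 10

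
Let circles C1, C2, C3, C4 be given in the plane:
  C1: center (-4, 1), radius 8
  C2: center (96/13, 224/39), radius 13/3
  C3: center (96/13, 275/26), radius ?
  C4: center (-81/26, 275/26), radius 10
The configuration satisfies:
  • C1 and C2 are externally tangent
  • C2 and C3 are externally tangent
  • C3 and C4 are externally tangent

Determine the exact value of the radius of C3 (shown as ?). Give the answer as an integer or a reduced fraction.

1. [ext C2·C3]  r_C3² + (26/3)r_C3 − 55/12 = 0  ⇒  r_C3 = 1/2 (r>0 drops 1)
2. [ext C3·C4]  r_C3² + 20r_C3 − 41/4 = 0  ⇒  r_C3 = 1/2 (r>0 drops 1)

1/2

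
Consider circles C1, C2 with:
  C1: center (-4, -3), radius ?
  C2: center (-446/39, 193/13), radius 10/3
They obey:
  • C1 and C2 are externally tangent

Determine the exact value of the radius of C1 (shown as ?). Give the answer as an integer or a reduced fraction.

16

1. [ext C1·C2]  r_C1² + (20/3)r_C1 − 1088/3 = 0  ⇒  r_C1 = 16 (r>0 drops 1)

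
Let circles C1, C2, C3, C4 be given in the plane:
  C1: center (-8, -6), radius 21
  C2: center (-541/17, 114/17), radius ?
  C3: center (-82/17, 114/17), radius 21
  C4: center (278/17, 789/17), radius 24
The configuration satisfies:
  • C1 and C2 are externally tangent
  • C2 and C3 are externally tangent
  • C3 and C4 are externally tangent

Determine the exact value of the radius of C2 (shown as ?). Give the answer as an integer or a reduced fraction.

6

1. [ext C1·C2]  r_C2² + 42r_C2 − 288 = 0  ⇒  r_C2 = 6 (r>0 drops 1)
2. [ext C2·C3]  r_C2² + 42r_C2 − 288 = 0  ⇒  r_C2 = 6 (r>0 drops 1)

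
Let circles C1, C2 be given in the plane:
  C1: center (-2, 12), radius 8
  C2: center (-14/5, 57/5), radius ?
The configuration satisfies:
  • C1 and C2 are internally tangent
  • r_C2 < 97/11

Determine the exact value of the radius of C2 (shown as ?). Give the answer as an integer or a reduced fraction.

1. [int C1,C2]  r_C2² − 16r_C2 + 63 = 0  ⇒  r_C2 = 7 or 9
2. given r_C2 < 97/11: keep 7

7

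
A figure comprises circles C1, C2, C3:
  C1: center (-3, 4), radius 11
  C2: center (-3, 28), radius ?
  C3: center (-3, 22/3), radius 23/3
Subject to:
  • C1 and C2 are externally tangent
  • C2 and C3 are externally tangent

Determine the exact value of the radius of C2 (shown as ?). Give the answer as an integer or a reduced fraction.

1. [ext C1·C2]  r_C2² + 22r_C2 − 455 = 0  ⇒  r_C2 = 13 (r>0 drops 1)
2. [ext C2·C3]  r_C2² + (46/3)r_C2 − 1105/3 = 0  ⇒  r_C2 = 13 (r>0 drops 1)

13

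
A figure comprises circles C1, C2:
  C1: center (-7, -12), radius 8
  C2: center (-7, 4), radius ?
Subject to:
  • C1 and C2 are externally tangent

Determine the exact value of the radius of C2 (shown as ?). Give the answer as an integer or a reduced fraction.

1. [ext C1·C2]  r_C2² + 16r_C2 − 192 = 0  ⇒  r_C2 = 8 (r>0 drops 1)

8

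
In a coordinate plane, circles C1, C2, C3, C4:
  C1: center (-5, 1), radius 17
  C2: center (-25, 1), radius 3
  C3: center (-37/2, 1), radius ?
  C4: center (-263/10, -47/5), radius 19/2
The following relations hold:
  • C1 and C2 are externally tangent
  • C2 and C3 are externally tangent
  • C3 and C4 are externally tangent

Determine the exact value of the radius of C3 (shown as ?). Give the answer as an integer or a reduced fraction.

7/2

1. [ext C2·C3]  r_C3² + 6r_C3 − 133/4 = 0  ⇒  r_C3 = 7/2 (r>0 drops 1)
2. [ext C3·C4]  r_C3² + 19r_C3 − 315/4 = 0  ⇒  r_C3 = 7/2 (r>0 drops 1)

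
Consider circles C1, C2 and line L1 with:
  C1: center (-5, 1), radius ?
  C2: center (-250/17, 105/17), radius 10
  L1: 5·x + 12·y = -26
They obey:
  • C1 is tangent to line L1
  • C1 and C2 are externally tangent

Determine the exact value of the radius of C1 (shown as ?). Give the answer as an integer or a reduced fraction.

1. [C1‖L1]  r_C1² − 1 = 0  ⇒  r_C1 = 1 (r>0 drops 1)
2. [ext C1·C2]  r_C1² + 20r_C1 − 21 = 0  ⇒  r_C1 = 1 (r>0 drops 1)

1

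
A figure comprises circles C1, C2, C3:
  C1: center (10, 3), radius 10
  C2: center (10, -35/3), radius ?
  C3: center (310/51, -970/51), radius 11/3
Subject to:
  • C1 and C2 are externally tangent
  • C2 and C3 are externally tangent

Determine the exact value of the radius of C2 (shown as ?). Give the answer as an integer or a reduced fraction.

1. [ext C1·C2]  r_C2² + 20r_C2 − 1036/9 = 0  ⇒  r_C2 = 14/3 (r>0 drops 1)
2. [ext C2·C3]  r_C2² + (22/3)r_C2 − 56 = 0  ⇒  r_C2 = 14/3 (r>0 drops 1)

14/3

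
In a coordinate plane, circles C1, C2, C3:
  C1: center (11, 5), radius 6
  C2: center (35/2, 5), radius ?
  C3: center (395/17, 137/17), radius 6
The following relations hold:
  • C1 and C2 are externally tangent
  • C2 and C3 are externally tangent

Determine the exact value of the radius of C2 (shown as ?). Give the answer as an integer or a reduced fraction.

1. [ext C1·C2]  r_C2² + 12r_C2 − 25/4 = 0  ⇒  r_C2 = 1/2 (r>0 drops 1)
2. [ext C2·C3]  r_C2² + 12r_C2 − 25/4 = 0  ⇒  r_C2 = 1/2 (r>0 drops 1)

1/2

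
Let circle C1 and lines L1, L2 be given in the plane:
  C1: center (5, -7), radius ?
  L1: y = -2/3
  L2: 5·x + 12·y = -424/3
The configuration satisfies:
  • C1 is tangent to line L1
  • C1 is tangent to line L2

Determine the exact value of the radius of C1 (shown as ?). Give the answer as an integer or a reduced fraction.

1. [C1‖L1]  r_C1² − 361/9 = 0  ⇒  r_C1 = 19/3 (r>0 drops 1)
2. [C1‖L2]  r_C1² − 361/9 = 0  ⇒  r_C1 = 19/3 (r>0 drops 1)

19/3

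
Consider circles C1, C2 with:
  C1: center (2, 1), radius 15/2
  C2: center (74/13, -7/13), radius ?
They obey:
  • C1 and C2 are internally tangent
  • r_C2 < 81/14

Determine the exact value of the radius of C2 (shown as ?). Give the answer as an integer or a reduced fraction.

7/2

1. [int C1,C2]  r_C2² − 15r_C2 + 161/4 = 0  ⇒  r_C2 = 7/2 or 23/2
2. given r_C2 < 81/14: keep 7/2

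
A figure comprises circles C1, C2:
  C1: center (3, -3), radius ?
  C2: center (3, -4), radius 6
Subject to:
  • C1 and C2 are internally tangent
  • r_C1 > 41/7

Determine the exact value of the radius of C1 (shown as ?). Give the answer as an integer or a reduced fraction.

7

1. [int C1,C2]  r_C1² − 12r_C1 + 35 = 0  ⇒  r_C1 = 5 or 7
2. given r_C1 > 41/7: keep 7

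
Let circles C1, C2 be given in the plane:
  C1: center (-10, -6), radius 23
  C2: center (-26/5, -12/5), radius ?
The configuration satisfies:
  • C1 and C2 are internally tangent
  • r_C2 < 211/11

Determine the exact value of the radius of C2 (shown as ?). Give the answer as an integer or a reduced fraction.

1. [int C1,C2]  r_C2² − 46r_C2 + 493 = 0  ⇒  r_C2 = 17 or 29
2. given r_C2 < 211/11: keep 17

17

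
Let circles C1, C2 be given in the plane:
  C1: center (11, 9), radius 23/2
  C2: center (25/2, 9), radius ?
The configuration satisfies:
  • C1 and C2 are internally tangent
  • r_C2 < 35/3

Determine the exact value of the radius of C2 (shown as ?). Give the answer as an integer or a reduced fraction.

1. [int C1,C2]  r_C2² − 23r_C2 + 130 = 0  ⇒  r_C2 = 10 or 13
2. given r_C2 < 35/3: keep 10

10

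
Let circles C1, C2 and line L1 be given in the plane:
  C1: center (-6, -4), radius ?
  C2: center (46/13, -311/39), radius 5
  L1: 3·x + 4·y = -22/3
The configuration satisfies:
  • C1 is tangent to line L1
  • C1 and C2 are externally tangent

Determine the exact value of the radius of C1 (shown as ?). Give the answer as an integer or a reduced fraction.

16/3

1. [C1‖L1]  r_C1² − 256/9 = 0  ⇒  r_C1 = 16/3 (r>0 drops 1)
2. [ext C1·C2]  r_C1² + 10r_C1 − 736/9 = 0  ⇒  r_C1 = 16/3 (r>0 drops 1)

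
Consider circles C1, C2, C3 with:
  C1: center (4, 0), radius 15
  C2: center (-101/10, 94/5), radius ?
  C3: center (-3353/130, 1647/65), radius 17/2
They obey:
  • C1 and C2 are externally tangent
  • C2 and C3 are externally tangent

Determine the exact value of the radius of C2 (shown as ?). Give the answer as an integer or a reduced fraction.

17/2

1. [ext C1·C2]  r_C2² + 30r_C2 − 1309/4 = 0  ⇒  r_C2 = 17/2 (r>0 drops 1)
2. [ext C2·C3]  r_C2² + 17r_C2 − 867/4 = 0  ⇒  r_C2 = 17/2 (r>0 drops 1)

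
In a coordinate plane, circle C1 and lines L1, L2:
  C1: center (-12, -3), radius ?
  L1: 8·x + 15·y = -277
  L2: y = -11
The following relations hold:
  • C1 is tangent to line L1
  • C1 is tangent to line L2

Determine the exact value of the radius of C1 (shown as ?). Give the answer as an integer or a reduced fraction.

1. [C1‖L1]  r_C1² − 64 = 0  ⇒  r_C1 = 8 (r>0 drops 1)
2. [C1‖L2]  r_C1² − 64 = 0  ⇒  r_C1 = 8 (r>0 drops 1)

8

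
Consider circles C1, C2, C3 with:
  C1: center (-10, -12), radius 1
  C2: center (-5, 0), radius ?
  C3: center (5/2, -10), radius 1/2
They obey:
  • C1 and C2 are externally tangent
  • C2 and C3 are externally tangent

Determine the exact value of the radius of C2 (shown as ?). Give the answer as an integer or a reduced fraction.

12

1. [ext C1·C2]  r_C2² + 2r_C2 − 168 = 0  ⇒  r_C2 = 12 (r>0 drops 1)
2. [ext C2·C3]  r_C2² + 1r_C2 − 156 = 0  ⇒  r_C2 = 12 (r>0 drops 1)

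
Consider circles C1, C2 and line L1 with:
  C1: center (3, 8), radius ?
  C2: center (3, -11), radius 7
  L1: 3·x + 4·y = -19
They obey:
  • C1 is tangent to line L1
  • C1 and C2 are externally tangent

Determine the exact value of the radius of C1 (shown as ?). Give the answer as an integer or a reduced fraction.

1. [C1‖L1]  r_C1² − 144 = 0  ⇒  r_C1 = 12 (r>0 drops 1)
2. [ext C1·C2]  r_C1² + 14r_C1 − 312 = 0  ⇒  r_C1 = 12 (r>0 drops 1)

12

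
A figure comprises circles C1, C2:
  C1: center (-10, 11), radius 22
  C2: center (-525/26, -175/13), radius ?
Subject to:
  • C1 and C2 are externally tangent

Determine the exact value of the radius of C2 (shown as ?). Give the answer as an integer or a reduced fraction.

1. [ext C1·C2]  r_C2² + 44r_C2 − 873/4 = 0  ⇒  r_C2 = 9/2 (r>0 drops 1)

9/2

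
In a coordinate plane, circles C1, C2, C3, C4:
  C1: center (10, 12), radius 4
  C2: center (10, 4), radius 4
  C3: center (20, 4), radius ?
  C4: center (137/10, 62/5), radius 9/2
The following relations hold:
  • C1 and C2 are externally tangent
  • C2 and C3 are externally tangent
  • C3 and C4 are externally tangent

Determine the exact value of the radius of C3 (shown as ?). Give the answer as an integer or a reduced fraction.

6

1. [ext C2·C3]  r_C3² + 8r_C3 − 84 = 0  ⇒  r_C3 = 6 (r>0 drops 1)
2. [ext C3·C4]  r_C3² + 9r_C3 − 90 = 0  ⇒  r_C3 = 6 (r>0 drops 1)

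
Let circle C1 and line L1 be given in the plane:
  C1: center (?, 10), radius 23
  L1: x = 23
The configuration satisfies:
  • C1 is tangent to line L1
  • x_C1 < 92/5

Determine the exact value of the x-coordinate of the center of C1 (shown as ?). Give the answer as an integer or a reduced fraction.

0

1. [C1‖L1]  x_C1² − 46x_C1 = 0  ⇒  x_C1 = 0 or 46
2. given x_C1 < 92/5: keep 0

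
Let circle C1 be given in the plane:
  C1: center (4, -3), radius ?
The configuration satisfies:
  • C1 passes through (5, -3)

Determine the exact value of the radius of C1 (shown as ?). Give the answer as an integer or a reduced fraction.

1

1. [C1∋P]  r_C1² − 1 = 0  ⇒  r_C1 = 1 (r>0 drops 1)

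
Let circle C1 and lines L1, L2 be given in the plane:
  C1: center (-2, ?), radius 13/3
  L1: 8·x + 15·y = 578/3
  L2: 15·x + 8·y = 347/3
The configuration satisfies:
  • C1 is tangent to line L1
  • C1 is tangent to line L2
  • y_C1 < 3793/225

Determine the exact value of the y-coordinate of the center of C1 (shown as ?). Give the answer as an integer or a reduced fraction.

1. [C1‖L1]  y_C1² − (1252/45)y_C1 + 847/5 = 0  ⇒  y_C1 = 9 or 847/45
2. [C1‖L2]  y_C1² − (437/12)y_C1 + 987/4 = 0  ⇒  y_C1 = 9 or 329/12

9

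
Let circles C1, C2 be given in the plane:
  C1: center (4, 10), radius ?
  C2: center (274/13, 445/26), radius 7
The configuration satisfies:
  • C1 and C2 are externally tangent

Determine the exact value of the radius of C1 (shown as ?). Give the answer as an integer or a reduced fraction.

23/2

1. [ext C1·C2]  r_C1² + 14r_C1 − 1173/4 = 0  ⇒  r_C1 = 23/2 (r>0 drops 1)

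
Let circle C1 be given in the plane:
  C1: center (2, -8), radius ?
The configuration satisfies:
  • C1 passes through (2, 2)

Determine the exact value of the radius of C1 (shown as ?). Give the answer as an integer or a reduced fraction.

1. [C1∋P]  r_C1² − 100 = 0  ⇒  r_C1 = 10 (r>0 drops 1)

10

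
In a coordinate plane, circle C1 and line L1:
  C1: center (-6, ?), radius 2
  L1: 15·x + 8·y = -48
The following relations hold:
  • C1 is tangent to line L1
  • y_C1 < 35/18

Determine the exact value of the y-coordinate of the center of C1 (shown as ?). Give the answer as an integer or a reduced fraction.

1

1. [C1‖L1]  y_C1² − (21/2)y_C1 + 19/2 = 0  ⇒  y_C1 = 1 or 19/2
2. given y_C1 < 35/18: keep 1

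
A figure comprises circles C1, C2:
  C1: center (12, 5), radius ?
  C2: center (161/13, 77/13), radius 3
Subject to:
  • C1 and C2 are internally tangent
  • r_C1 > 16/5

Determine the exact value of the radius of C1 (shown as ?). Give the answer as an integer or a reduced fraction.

1. [int C1,C2]  r_C1² − 6r_C1 + 8 = 0  ⇒  r_C1 = 2 or 4
2. given r_C1 > 16/5: keep 4

4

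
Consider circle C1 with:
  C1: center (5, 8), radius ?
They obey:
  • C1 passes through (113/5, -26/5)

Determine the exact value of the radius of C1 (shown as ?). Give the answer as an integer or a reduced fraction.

22

1. [C1∋P]  r_C1² − 484 = 0  ⇒  r_C1 = 22 (r>0 drops 1)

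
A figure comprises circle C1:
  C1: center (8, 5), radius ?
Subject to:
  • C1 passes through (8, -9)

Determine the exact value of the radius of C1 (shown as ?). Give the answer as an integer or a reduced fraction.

14

1. [C1∋P]  r_C1² − 196 = 0  ⇒  r_C1 = 14 (r>0 drops 1)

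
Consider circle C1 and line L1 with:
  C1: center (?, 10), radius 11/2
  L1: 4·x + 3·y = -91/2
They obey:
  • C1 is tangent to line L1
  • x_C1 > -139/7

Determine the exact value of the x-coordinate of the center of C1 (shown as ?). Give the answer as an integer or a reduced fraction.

1. [C1‖L1]  x_C1² + (151/4)x_C1 + 309 = 0  ⇒  x_C1 = -103/4 or -12
2. given x_C1 > -139/7: keep -12

-12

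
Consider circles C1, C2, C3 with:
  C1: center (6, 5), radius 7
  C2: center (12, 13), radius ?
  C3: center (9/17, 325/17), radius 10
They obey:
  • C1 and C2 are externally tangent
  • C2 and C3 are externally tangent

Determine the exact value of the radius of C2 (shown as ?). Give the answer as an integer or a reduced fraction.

1. [ext C1·C2]  r_C2² + 14r_C2 − 51 = 0  ⇒  r_C2 = 3 (r>0 drops 1)
2. [ext C2·C3]  r_C2² + 20r_C2 − 69 = 0  ⇒  r_C2 = 3 (r>0 drops 1)

3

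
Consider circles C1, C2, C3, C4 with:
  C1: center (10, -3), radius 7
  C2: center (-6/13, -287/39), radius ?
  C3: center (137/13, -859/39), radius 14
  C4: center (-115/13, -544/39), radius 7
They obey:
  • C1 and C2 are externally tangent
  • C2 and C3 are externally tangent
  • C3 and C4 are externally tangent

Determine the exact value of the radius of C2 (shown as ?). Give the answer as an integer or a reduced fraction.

1. [ext C1·C2]  r_C2² + 14r_C2 − 715/9 = 0  ⇒  r_C2 = 13/3 (r>0 drops 1)
2. [ext C2·C3]  r_C2² + 28r_C2 − 1261/9 = 0  ⇒  r_C2 = 13/3 (r>0 drops 1)

13/3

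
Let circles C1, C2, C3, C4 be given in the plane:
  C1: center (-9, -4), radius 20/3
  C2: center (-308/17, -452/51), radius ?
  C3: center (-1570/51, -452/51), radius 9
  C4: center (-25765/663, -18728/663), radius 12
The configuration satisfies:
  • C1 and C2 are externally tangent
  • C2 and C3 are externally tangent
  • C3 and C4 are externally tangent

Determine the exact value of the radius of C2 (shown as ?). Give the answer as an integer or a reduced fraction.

1. [ext C1·C2]  r_C2² + (40/3)r_C2 − 187/3 = 0  ⇒  r_C2 = 11/3 (r>0 drops 1)
2. [ext C2·C3]  r_C2² + 18r_C2 − 715/9 = 0  ⇒  r_C2 = 11/3 (r>0 drops 1)

11/3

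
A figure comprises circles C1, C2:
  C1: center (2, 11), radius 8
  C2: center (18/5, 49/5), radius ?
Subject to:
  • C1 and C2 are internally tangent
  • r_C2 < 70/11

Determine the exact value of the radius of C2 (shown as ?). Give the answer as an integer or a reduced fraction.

6

1. [int C1,C2]  r_C2² − 16r_C2 + 60 = 0  ⇒  r_C2 = 6 or 10
2. given r_C2 < 70/11: keep 6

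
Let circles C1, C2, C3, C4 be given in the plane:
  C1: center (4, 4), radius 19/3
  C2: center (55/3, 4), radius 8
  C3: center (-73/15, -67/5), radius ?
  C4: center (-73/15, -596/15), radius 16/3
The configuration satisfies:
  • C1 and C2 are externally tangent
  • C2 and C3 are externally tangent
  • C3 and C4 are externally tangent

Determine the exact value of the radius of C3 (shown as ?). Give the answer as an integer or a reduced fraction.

21

1. [ext C2·C3]  r_C3² + 16r_C3 − 777 = 0  ⇒  r_C3 = 21 (r>0 drops 1)
2. [ext C3·C4]  r_C3² + (32/3)r_C3 − 665 = 0  ⇒  r_C3 = 21 (r>0 drops 1)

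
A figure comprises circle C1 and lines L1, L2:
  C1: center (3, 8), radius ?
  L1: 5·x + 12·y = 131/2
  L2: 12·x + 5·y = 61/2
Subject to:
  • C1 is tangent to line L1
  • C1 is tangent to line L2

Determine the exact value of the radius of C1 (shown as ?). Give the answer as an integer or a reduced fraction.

1. [C1‖L1]  r_C1² − 49/4 = 0  ⇒  r_C1 = 7/2 (r>0 drops 1)
2. [C1‖L2]  r_C1² − 49/4 = 0  ⇒  r_C1 = 7/2 (r>0 drops 1)

7/2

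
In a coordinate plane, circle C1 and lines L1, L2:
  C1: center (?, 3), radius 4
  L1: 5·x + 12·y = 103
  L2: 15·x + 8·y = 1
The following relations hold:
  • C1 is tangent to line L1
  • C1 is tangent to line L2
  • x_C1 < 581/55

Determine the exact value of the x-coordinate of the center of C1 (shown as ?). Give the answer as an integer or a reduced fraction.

3

1. [C1‖L1]  x_C1² − (134/5)x_C1 + 357/5 = 0  ⇒  x_C1 = 3 or 119/5
2. [C1‖L2]  x_C1² + (46/15)x_C1 − 91/5 = 0  ⇒  x_C1 = -91/15 or 3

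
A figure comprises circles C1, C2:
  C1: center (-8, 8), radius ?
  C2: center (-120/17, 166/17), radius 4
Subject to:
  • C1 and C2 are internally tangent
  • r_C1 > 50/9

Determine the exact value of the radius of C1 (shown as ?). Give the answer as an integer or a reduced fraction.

6

1. [int C1,C2]  r_C1² − 8r_C1 + 12 = 0  ⇒  r_C1 = 2 or 6
2. given r_C1 > 50/9: keep 6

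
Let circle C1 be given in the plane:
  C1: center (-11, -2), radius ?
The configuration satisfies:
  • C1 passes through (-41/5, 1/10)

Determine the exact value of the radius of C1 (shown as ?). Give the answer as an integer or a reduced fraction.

1. [C1∋P]  r_C1² − 49/4 = 0  ⇒  r_C1 = 7/2 (r>0 drops 1)

7/2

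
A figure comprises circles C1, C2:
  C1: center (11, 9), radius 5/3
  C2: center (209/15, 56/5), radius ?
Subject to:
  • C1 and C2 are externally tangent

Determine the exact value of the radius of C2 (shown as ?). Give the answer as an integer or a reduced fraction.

1. [ext C1·C2]  r_C2² + (10/3)r_C2 − 32/3 = 0  ⇒  r_C2 = 2 (r>0 drops 1)

2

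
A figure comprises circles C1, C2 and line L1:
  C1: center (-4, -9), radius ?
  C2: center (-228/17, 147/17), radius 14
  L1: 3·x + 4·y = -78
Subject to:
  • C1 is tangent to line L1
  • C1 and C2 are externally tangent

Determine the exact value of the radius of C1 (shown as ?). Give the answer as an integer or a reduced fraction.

6

1. [C1‖L1]  r_C1² − 36 = 0  ⇒  r_C1 = 6 (r>0 drops 1)
2. [ext C1·C2]  r_C1² + 28r_C1 − 204 = 0  ⇒  r_C1 = 6 (r>0 drops 1)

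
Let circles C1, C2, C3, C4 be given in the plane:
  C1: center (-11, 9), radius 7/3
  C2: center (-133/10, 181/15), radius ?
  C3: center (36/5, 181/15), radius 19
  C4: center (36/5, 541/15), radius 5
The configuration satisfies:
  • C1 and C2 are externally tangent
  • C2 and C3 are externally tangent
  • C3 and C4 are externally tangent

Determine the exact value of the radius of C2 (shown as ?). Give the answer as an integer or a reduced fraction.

3/2

1. [ext C1·C2]  r_C2² + (14/3)r_C2 − 37/4 = 0  ⇒  r_C2 = 3/2 (r>0 drops 1)
2. [ext C2·C3]  r_C2² + 38r_C2 − 237/4 = 0  ⇒  r_C2 = 3/2 (r>0 drops 1)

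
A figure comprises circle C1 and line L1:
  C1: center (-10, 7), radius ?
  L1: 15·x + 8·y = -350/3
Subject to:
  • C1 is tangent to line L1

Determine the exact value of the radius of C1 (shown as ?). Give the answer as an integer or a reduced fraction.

1. [C1‖L1]  r_C1² − 16/9 = 0  ⇒  r_C1 = 4/3 (r>0 drops 1)

4/3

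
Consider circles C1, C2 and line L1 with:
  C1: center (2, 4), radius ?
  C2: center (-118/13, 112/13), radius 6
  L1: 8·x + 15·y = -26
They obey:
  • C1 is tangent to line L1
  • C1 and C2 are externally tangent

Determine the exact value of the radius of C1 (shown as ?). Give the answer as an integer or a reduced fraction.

1. [C1‖L1]  r_C1² − 36 = 0  ⇒  r_C1 = 6 (r>0 drops 1)
2. [ext C1·C2]  r_C1² + 12r_C1 − 108 = 0  ⇒  r_C1 = 6 (r>0 drops 1)

6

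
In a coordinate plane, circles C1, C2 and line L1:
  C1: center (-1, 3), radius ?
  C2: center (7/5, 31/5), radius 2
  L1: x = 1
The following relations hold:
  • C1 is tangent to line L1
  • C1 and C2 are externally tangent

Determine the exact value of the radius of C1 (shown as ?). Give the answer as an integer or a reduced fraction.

2

1. [C1‖L1]  r_C1² − 4 = 0  ⇒  r_C1 = 2 (r>0 drops 1)
2. [ext C1·C2]  r_C1² + 4r_C1 − 12 = 0  ⇒  r_C1 = 2 (r>0 drops 1)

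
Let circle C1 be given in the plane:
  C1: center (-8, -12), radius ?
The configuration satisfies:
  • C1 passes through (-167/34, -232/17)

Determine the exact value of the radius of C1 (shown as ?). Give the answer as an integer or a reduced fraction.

1. [C1∋P]  r_C1² − 49/4 = 0  ⇒  r_C1 = 7/2 (r>0 drops 1)

7/2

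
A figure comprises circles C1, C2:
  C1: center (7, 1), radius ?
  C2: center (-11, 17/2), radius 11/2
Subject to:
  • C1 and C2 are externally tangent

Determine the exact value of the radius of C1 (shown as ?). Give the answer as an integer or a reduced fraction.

14

1. [ext C1·C2]  r_C1² + 11r_C1 − 350 = 0  ⇒  r_C1 = 14 (r>0 drops 1)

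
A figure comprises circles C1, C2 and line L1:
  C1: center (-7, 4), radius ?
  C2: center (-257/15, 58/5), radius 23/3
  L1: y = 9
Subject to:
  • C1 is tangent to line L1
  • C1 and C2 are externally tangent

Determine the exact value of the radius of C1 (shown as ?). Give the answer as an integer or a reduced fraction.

1. [C1‖L1]  r_C1² − 25 = 0  ⇒  r_C1 = 5 (r>0 drops 1)
2. [ext C1·C2]  r_C1² + (46/3)r_C1 − 305/3 = 0  ⇒  r_C1 = 5 (r>0 drops 1)

5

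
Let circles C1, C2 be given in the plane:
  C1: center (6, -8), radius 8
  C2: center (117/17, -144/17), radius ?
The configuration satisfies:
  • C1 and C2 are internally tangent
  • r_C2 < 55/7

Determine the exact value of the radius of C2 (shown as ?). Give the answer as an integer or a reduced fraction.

1. [int C1,C2]  r_C2² − 16r_C2 + 63 = 0  ⇒  r_C2 = 7 or 9
2. given r_C2 < 55/7: keep 7

7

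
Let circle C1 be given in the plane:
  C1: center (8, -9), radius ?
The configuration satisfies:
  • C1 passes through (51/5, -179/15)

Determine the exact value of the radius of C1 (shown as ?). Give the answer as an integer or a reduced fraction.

1. [C1∋P]  r_C1² − 121/9 = 0  ⇒  r_C1 = 11/3 (r>0 drops 1)

11/3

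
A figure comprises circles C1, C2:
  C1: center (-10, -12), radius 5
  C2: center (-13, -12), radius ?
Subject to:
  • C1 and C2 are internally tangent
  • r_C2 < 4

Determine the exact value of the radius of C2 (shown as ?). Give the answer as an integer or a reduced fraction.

1. [int C1,C2]  r_C2² − 10r_C2 + 16 = 0  ⇒  r_C2 = 2 or 8
2. given r_C2 < 4: keep 2

2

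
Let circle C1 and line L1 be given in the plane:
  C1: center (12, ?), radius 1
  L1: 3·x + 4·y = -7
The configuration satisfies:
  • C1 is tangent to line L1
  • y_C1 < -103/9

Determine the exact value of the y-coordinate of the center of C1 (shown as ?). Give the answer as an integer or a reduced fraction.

-12

1. [C1‖L1]  y_C1² + (43/2)y_C1 + 114 = 0  ⇒  y_C1 = -12 or -19/2
2. given y_C1 < -103/9: keep -12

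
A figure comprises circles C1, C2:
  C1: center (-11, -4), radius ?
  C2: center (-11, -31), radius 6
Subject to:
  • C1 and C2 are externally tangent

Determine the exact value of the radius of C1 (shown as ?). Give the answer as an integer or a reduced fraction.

21

1. [ext C1·C2]  r_C1² + 12r_C1 − 693 = 0  ⇒  r_C1 = 21 (r>0 drops 1)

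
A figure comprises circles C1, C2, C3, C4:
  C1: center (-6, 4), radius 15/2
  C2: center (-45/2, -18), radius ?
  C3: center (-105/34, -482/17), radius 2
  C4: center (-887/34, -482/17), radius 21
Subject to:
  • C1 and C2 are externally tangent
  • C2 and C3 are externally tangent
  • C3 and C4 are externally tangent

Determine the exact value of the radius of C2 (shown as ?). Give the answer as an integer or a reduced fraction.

20

1. [ext C1·C2]  r_C2² + 15r_C2 − 700 = 0  ⇒  r_C2 = 20 (r>0 drops 1)
2. [ext C2·C3]  r_C2² + 4r_C2 − 480 = 0  ⇒  r_C2 = 20 (r>0 drops 1)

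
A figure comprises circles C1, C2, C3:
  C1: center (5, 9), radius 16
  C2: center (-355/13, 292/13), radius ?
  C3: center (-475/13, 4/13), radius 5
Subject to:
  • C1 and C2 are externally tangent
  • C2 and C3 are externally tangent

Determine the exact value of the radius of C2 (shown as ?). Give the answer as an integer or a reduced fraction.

19

1. [ext C1·C2]  r_C2² + 32r_C2 − 969 = 0  ⇒  r_C2 = 19 (r>0 drops 1)
2. [ext C2·C3]  r_C2² + 10r_C2 − 551 = 0  ⇒  r_C2 = 19 (r>0 drops 1)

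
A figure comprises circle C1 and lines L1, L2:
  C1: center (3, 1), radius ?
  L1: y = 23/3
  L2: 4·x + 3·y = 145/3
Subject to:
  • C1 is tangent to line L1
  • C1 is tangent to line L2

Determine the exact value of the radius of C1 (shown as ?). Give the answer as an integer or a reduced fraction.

20/3

1. [C1‖L1]  r_C1² − 400/9 = 0  ⇒  r_C1 = 20/3 (r>0 drops 1)
2. [C1‖L2]  r_C1² − 400/9 = 0  ⇒  r_C1 = 20/3 (r>0 drops 1)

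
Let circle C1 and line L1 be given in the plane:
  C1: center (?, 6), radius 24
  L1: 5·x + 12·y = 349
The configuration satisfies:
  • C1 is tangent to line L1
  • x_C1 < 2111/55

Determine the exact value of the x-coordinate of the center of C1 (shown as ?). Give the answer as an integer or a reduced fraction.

1. [C1‖L1]  x_C1² − (554/5)x_C1 − 4123/5 = 0  ⇒  x_C1 = -7 or 589/5
2. given x_C1 < 2111/55: keep -7

-7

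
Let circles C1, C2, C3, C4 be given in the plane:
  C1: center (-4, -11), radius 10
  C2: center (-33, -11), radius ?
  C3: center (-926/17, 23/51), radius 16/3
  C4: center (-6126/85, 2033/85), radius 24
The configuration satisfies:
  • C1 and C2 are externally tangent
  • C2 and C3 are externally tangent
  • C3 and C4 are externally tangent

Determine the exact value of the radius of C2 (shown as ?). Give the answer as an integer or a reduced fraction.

1. [ext C1·C2]  r_C2² + 20r_C2 − 741 = 0  ⇒  r_C2 = 19 (r>0 drops 1)
2. [ext C2·C3]  r_C2² + (32/3)r_C2 − 1691/3 = 0  ⇒  r_C2 = 19 (r>0 drops 1)

19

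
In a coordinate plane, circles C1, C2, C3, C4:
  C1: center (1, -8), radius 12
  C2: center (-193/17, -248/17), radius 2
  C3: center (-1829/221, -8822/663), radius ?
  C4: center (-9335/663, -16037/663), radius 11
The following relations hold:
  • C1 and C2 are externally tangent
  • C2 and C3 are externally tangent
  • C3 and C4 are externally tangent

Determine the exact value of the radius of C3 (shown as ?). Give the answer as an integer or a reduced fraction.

4/3

1. [ext C2·C3]  r_C3² + 4r_C3 − 64/9 = 0  ⇒  r_C3 = 4/3 (r>0 drops 1)
2. [ext C3·C4]  r_C3² + 22r_C3 − 280/9 = 0  ⇒  r_C3 = 4/3 (r>0 drops 1)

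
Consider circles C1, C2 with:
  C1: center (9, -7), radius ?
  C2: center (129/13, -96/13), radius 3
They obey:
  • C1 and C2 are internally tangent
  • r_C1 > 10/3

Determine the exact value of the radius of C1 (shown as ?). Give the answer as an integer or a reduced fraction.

1. [int C1,C2]  r_C1² − 6r_C1 + 8 = 0  ⇒  r_C1 = 2 or 4
2. given r_C1 > 10/3: keep 4

4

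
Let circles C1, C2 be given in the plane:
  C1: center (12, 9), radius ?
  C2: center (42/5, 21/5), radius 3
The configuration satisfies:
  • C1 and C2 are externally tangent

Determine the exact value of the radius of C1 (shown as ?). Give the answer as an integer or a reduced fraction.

1. [ext C1·C2]  r_C1² + 6r_C1 − 27 = 0  ⇒  r_C1 = 3 (r>0 drops 1)

3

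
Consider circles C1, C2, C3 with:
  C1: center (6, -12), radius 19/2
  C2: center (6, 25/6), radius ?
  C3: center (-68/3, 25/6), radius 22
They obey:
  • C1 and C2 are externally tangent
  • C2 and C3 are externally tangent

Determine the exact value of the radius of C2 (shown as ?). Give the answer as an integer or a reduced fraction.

1. [ext C1·C2]  r_C2² + 19r_C2 − 1540/9 = 0  ⇒  r_C2 = 20/3 (r>0 drops 1)
2. [ext C2·C3]  r_C2² + 44r_C2 − 3040/9 = 0  ⇒  r_C2 = 20/3 (r>0 drops 1)

20/3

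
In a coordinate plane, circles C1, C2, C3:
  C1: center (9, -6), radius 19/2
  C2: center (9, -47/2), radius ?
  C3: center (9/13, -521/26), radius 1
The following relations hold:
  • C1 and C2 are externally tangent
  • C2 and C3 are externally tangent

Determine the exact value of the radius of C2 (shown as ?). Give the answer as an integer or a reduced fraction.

8

1. [ext C1·C2]  r_C2² + 19r_C2 − 216 = 0  ⇒  r_C2 = 8 (r>0 drops 1)
2. [ext C2·C3]  r_C2² + 2r_C2 − 80 = 0  ⇒  r_C2 = 8 (r>0 drops 1)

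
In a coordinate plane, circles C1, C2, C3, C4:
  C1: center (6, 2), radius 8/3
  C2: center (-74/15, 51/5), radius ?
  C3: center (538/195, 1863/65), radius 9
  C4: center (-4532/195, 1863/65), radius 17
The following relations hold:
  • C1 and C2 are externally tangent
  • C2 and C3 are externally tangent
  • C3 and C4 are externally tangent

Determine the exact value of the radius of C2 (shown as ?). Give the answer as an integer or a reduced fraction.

1. [ext C1·C2]  r_C2² + (16/3)r_C2 − 539/3 = 0  ⇒  r_C2 = 11 (r>0 drops 1)
2. [ext C2·C3]  r_C2² + 18r_C2 − 319 = 0  ⇒  r_C2 = 11 (r>0 drops 1)

11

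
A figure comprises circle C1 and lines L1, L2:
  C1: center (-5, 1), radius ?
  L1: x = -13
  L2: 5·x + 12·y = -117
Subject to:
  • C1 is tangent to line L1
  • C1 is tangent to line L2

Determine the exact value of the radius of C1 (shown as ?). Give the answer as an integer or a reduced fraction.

8

1. [C1‖L1]  r_C1² − 64 = 0  ⇒  r_C1 = 8 (r>0 drops 1)
2. [C1‖L2]  r_C1² − 64 = 0  ⇒  r_C1 = 8 (r>0 drops 1)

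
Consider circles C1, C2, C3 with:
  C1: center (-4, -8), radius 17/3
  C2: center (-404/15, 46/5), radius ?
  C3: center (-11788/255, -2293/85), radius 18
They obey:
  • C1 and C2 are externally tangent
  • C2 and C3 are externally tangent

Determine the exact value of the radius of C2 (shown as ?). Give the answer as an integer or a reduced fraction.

1. [ext C1·C2]  r_C2² + (34/3)r_C2 − 2369/3 = 0  ⇒  r_C2 = 23 (r>0 drops 1)
2. [ext C2·C3]  r_C2² + 36r_C2 − 1357 = 0  ⇒  r_C2 = 23 (r>0 drops 1)

23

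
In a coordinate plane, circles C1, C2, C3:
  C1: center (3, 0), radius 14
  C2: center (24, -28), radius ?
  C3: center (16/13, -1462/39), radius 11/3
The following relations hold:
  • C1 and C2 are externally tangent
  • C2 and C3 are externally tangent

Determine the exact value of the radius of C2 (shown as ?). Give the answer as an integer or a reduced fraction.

1. [ext C1·C2]  r_C2² + 28r_C2 − 1029 = 0  ⇒  r_C2 = 21 (r>0 drops 1)
2. [ext C2·C3]  r_C2² + (22/3)r_C2 − 595 = 0  ⇒  r_C2 = 21 (r>0 drops 1)

21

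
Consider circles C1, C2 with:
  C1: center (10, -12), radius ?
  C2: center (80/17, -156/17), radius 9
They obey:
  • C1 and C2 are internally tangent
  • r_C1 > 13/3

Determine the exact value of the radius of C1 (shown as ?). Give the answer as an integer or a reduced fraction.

1. [int C1,C2]  r_C1² − 18r_C1 + 45 = 0  ⇒  r_C1 = 3 or 15
2. given r_C1 > 13/3: keep 15

15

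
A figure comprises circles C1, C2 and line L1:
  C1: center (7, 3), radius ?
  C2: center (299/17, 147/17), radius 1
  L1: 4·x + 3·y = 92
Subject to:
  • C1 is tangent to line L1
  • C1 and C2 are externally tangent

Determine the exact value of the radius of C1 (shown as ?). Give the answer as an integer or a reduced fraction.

1. [C1‖L1]  r_C1² − 121 = 0  ⇒  r_C1 = 11 (r>0 drops 1)
2. [ext C1·C2]  r_C1² + 2r_C1 − 143 = 0  ⇒  r_C1 = 11 (r>0 drops 1)

11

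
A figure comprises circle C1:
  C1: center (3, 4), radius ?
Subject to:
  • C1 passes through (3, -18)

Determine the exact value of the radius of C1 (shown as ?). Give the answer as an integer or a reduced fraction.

22

1. [C1∋P]  r_C1² − 484 = 0  ⇒  r_C1 = 22 (r>0 drops 1)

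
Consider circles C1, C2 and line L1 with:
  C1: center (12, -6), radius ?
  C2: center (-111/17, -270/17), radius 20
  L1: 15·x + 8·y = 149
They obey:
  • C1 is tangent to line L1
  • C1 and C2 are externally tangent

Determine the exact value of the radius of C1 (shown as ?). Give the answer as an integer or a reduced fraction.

1. [C1‖L1]  r_C1² − 1 = 0  ⇒  r_C1 = 1 (r>0 drops 1)
2. [ext C1·C2]  r_C1² + 40r_C1 − 41 = 0  ⇒  r_C1 = 1 (r>0 drops 1)

1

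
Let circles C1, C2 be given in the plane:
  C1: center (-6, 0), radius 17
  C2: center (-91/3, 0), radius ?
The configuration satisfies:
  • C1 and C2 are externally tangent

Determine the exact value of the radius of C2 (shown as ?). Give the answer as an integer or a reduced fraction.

1. [ext C1·C2]  r_C2² + 34r_C2 − 2728/9 = 0  ⇒  r_C2 = 22/3 (r>0 drops 1)

22/3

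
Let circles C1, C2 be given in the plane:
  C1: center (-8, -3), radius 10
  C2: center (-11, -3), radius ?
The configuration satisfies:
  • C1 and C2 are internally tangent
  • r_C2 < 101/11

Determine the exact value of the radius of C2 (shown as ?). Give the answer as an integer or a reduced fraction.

1. [int C1,C2]  r_C2² − 20r_C2 + 91 = 0  ⇒  r_C2 = 7 or 13
2. given r_C2 < 101/11: keep 7

7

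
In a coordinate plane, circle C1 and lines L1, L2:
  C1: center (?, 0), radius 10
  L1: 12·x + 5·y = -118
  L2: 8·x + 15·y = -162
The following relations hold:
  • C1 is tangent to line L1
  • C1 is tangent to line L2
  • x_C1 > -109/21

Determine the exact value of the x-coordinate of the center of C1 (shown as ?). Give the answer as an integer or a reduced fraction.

1. [C1‖L1]  x_C1² + (59/3)x_C1 − 62/3 = 0  ⇒  x_C1 = -62/3 or 1
2. [C1‖L2]  x_C1² + (81/2)x_C1 − 83/2 = 0  ⇒  x_C1 = -83/2 or 1

1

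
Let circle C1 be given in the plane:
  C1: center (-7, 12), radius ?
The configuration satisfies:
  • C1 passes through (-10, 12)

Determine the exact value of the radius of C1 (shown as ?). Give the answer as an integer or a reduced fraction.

1. [C1∋P]  r_C1² − 9 = 0  ⇒  r_C1 = 3 (r>0 drops 1)

3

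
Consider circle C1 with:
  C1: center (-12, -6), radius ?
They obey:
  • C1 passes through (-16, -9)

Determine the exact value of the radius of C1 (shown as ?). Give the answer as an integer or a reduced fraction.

5

1. [C1∋P]  r_C1² − 25 = 0  ⇒  r_C1 = 5 (r>0 drops 1)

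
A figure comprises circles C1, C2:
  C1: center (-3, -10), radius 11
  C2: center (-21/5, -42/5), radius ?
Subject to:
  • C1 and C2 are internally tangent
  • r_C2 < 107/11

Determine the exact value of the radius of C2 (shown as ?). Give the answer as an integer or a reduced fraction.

9

1. [int C1,C2]  r_C2² − 22r_C2 + 117 = 0  ⇒  r_C2 = 9 or 13
2. given r_C2 < 107/11: keep 9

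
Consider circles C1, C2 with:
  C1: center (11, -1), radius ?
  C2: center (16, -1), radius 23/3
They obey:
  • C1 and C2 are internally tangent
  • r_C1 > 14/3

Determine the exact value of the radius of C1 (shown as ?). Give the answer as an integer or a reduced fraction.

1. [int C1,C2]  r_C1² − (46/3)r_C1 + 304/9 = 0  ⇒  r_C1 = 8/3 or 38/3
2. given r_C1 > 14/3: keep 38/3

38/3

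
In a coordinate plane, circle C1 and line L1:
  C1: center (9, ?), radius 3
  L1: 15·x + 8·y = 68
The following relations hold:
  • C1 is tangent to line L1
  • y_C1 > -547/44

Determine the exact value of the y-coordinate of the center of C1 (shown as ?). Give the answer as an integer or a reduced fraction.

-2

1. [C1‖L1]  y_C1² + (67/4)y_C1 + 59/2 = 0  ⇒  y_C1 = -59/4 or -2
2. given y_C1 > -547/44: keep -2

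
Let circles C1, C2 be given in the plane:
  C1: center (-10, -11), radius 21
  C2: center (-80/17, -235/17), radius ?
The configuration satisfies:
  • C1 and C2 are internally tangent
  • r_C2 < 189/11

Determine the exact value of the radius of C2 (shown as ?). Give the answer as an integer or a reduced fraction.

15

1. [int C1,C2]  r_C2² − 42r_C2 + 405 = 0  ⇒  r_C2 = 15 or 27
2. given r_C2 < 189/11: keep 15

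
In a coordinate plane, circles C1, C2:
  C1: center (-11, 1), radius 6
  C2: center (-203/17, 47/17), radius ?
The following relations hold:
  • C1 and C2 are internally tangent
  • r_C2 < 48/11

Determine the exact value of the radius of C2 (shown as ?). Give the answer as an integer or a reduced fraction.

4

1. [int C1,C2]  r_C2² − 12r_C2 + 32 = 0  ⇒  r_C2 = 4 or 8
2. given r_C2 < 48/11: keep 4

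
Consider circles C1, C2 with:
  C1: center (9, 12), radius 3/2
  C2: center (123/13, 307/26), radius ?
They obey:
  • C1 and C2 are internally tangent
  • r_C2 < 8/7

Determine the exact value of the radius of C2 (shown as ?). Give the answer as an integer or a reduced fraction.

1

1. [int C1,C2]  r_C2² − 3r_C2 + 2 = 0  ⇒  r_C2 = 1 or 2
2. given r_C2 < 8/7: keep 1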